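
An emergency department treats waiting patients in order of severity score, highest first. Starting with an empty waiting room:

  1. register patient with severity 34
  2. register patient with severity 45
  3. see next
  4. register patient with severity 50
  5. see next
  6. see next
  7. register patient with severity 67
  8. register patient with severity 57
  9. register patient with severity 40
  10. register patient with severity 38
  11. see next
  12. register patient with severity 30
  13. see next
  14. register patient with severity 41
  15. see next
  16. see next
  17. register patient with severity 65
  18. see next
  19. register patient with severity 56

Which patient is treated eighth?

insert 34 → {34}
insert 45 → {45, 34}
see next → 45; now {34}
insert 50 → {50, 34}
see next → 50; now {34}
see next → 34; now {}
insert 67 → {67}
insert 57 → {67, 57}
insert 40 → {67, 57, 40}
insert 38 → {67, 57, 40, 38}
see next → 67; now {57, 40, 38}
insert 30 → {57, 40, 38, 30}
see next → 57; now {40, 38, 30}
insert 41 → {41, 40, 38, 30}
see next → 41; now {40, 38, 30}
see next → 40; now {38, 30}
insert 65 → {65, 38, 30}
see next → 65; now {38, 30}
insert 56 → {56, 38, 30}

65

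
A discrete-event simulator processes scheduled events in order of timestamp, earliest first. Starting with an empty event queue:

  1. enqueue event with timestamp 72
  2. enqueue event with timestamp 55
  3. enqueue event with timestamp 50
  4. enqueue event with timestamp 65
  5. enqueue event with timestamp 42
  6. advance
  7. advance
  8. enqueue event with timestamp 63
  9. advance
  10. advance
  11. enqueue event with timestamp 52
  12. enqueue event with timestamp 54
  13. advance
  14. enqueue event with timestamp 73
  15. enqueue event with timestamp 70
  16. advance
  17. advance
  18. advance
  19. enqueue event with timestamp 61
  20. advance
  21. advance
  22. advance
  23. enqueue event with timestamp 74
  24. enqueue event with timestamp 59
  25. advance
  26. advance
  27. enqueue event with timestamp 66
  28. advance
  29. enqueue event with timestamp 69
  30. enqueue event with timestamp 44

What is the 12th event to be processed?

insert 72 → {72}
insert 55 → {55, 72}
insert 50 → {50, 55, 72}
insert 65 → {50, 55, 65, 72}
insert 42 → {42, 50, 55, 65, 72}
advance → 42; now {50, 55, 65, 72}
advance → 50; now {55, 65, 72}
insert 63 → {55, 63, 65, 72}
advance → 55; now {63, 65, 72}
advance → 63; now {65, 72}
insert 52 → {52, 65, 72}
insert 54 → {52, 54, 65, 72}
advance → 52; now {54, 65, 72}
insert 73 → {54, 65, 72, 73}
insert 70 → {54, 65, 70, 72, 73}
advance → 54; now {65, 70, 72, 73}
advance → 65; now {70, 72, 73}
advance → 70; now {72, 73}
insert 61 → {61, 72, 73}
advance → 61; now {72, 73}
advance → 72; now {73}
advance → 73; now {}
insert 74 → {74}
insert 59 → {59, 74}
advance → 59; now {74}
advance → 74; now {}
insert 66 → {66}
advance → 66; now {}
insert 69 → {69}
insert 44 → {44, 69}

59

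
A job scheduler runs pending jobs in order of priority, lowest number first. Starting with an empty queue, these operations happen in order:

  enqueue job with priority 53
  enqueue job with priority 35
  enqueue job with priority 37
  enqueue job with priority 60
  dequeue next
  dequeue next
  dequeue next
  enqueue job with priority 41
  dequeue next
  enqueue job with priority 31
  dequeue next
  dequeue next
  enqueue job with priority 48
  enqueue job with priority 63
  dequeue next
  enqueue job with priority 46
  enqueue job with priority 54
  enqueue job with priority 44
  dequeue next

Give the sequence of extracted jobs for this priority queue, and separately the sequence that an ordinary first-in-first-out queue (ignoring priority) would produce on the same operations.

priority queue: 35 → 37 → 53 → 41 → 31 → 60 → 48 → 44; FIFO queue: 53 → 35 → 37 → 60 → 41 → 31 → 48 → 63

insert 53 → {53}
insert 35 → {35, 53}
insert 37 → {35, 37, 53}
insert 60 → {35, 37, 53, 60}
dequeue next → 35; now {37, 53, 60}
dequeue next → 37; now {53, 60}
dequeue next → 53; now {60}
insert 41 → {41, 60}
dequeue next → 41; now {60}
insert 31 → {31, 60}
dequeue next → 31; now {60}
dequeue next → 60; now {}
insert 48 → {48}
insert 63 → {48, 63}
dequeue next → 48; now {63}
insert 46 → {46, 63}
insert 54 → {46, 54, 63}
insert 44 → {44, 46, 54, 63}
dequeue next → 44; now {46, 54, 63}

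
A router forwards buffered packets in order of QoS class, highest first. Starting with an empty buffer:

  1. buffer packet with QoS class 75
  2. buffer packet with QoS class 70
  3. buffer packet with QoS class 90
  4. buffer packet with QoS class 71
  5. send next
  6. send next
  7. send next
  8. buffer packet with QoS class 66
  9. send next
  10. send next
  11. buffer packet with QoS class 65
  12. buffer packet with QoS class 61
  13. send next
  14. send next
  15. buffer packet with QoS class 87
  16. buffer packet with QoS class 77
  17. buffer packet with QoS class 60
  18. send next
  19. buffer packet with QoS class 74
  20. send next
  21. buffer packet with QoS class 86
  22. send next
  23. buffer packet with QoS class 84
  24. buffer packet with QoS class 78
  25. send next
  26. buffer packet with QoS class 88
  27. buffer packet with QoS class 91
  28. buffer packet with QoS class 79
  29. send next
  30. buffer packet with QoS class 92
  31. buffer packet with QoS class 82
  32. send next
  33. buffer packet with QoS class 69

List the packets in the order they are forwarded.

90 → 75 → 71 → 70 → 66 → 65 → 61 → 87 → 77 → 86 → 84 → 91 → 92

insert 75 → {75}
insert 70 → {75, 70}
insert 90 → {90, 75, 70}
insert 71 → {90, 75, 71, 70}
send next → 90; now {75, 71, 70}
send next → 75; now {71, 70}
send next → 71; now {70}
insert 66 → {70, 66}
send next → 70; now {66}
send next → 66; now {}
insert 65 → {65}
insert 61 → {65, 61}
send next → 65; now {61}
send next → 61; now {}
insert 87 → {87}
insert 77 → {87, 77}
insert 60 → {87, 77, 60}
send next → 87; now {77, 60}
insert 74 → {77, 74, 60}
send next → 77; now {74, 60}
insert 86 → {86, 74, 60}
send next → 86; now {74, 60}
insert 84 → {84, 74, 60}
insert 78 → {84, 78, 74, 60}
send next → 84; now {78, 74, 60}
insert 88 → {88, 78, 74, 60}
insert 91 → {91, 88, 78, 74, 60}
insert 79 → {91, 88, 79, 78, 74, 60}
send next → 91; now {88, 79, 78, 74, 60}
insert 92 → {92, 88, 79, 78, 74, 60}
insert 82 → {92, 88, 82, 79, 78, 74, 60}
send next → 92; now {88, 82, 79, 78, 74, 60}
insert 69 → {88, 82, 79, 78, 74, 69, 60}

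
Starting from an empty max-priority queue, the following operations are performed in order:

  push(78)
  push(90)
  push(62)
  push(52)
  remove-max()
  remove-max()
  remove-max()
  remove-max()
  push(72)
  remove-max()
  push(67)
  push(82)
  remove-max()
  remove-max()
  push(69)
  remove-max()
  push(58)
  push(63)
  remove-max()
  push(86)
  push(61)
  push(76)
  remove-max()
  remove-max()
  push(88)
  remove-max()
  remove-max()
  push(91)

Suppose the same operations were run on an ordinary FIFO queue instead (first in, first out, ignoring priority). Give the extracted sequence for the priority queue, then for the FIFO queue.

insert 78 → {78}
insert 90 → {90, 78}
insert 62 → {90, 78, 62}
insert 52 → {90, 78, 62, 52}
remove-max → 90; now {78, 62, 52}
remove-max → 78; now {62, 52}
remove-max → 62; now {52}
remove-max → 52; now {}
insert 72 → {72}
remove-max → 72; now {}
insert 67 → {67}
insert 82 → {82, 67}
remove-max → 82; now {67}
remove-max → 67; now {}
insert 69 → {69}
remove-max → 69; now {}
insert 58 → {58}
insert 63 → {63, 58}
remove-max → 63; now {58}
insert 86 → {86, 58}
insert 61 → {86, 61, 58}
insert 76 → {86, 76, 61, 58}
remove-max → 86; now {76, 61, 58}
remove-max → 76; now {61, 58}
insert 88 → {88, 61, 58}
remove-max → 88; now {61, 58}
remove-max → 61; now {58}
insert 91 → {91, 58}

priority queue: 90 → 78 → 62 → 52 → 72 → 82 → 67 → 69 → 63 → 86 → 76 → 88 → 61; FIFO queue: 78 → 90 → 62 → 52 → 72 → 67 → 82 → 69 → 58 → 63 → 86 → 61 → 76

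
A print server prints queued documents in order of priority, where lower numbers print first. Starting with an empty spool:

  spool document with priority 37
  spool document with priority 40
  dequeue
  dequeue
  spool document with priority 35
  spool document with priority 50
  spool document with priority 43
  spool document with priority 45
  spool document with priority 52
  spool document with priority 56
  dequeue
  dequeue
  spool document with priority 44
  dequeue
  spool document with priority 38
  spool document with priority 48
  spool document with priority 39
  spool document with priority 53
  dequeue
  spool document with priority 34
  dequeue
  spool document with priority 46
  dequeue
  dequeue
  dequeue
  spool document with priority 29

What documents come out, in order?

insert 37 → {37}
insert 40 → {37, 40}
dequeue → 37; now {40}
dequeue → 40; now {}
insert 35 → {35}
insert 50 → {35, 50}
insert 43 → {35, 43, 50}
insert 45 → {35, 43, 45, 50}
insert 52 → {35, 43, 45, 50, 52}
insert 56 → {35, 43, 45, 50, 52, 56}
dequeue → 35; now {43, 45, 50, 52, 56}
dequeue → 43; now {45, 50, 52, 56}
insert 44 → {44, 45, 50, 52, 56}
dequeue → 44; now {45, 50, 52, 56}
insert 38 → {38, 45, 50, 52, 56}
insert 48 → {38, 45, 48, 50, 52, 56}
insert 39 → {38, 39, 45, 48, 50, 52, 56}
insert 53 → {38, 39, 45, 48, 50, 52, 53, 56}
dequeue → 38; now {39, 45, 48, 50, 52, 53, 56}
insert 34 → {34, 39, 45, 48, 50, 52, 53, 56}
dequeue → 34; now {39, 45, 48, 50, 52, 53, 56}
insert 46 → {39, 45, 46, 48, 50, 52, 53, 56}
dequeue → 39; now {45, 46, 48, 50, 52, 53, 56}
dequeue → 45; now {46, 48, 50, 52, 53, 56}
dequeue → 46; now {48, 50, 52, 53, 56}
insert 29 → {29, 48, 50, 52, 53, 56}

37 → 40 → 35 → 43 → 44 → 38 → 34 → 39 → 45 → 46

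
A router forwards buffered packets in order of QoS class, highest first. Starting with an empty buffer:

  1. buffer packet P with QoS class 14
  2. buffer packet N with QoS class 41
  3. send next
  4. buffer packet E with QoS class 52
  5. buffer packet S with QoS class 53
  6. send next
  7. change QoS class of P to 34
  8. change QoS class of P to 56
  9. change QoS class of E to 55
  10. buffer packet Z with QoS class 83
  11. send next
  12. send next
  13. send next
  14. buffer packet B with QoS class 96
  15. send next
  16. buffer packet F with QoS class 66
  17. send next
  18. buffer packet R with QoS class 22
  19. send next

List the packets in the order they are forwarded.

add P (QoS class 14) → {P:14}
add N (QoS class 41) → {N:41, P:14}
send next → N; now {P:14}
add E (QoS class 52) → {E:52, P:14}
add S (QoS class 53) → {S:53, E:52, P:14}
send next → S; now {E:52, P:14}
update P to QoS class 34 → {E:52, P:34}
update P to QoS class 56 → {P:56, E:52}
update E to QoS class 55 → {P:56, E:55}
add Z (QoS class 83) → {Z:83, P:56, E:55}
send next → Z; now {P:56, E:55}
send next → P; now {E:55}
send next → E; now {}
add B (QoS class 96) → {B:96}
send next → B; now {}
add F (QoS class 66) → {F:66}
send next → F; now {}
add R (QoS class 22) → {R:22}
send next → R; now {}

[N, S, Z, P, E, B, F, R]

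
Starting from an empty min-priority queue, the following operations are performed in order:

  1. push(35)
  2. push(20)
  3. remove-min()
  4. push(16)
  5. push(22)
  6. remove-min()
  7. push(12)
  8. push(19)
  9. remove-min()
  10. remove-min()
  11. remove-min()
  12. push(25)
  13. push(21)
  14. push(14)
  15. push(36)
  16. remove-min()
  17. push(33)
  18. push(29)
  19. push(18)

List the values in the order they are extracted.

insert 35 → {35}
insert 20 → {20, 35}
remove-min → 20; now {35}
insert 16 → {16, 35}
insert 22 → {16, 22, 35}
remove-min → 16; now {22, 35}
insert 12 → {12, 22, 35}
insert 19 → {12, 19, 22, 35}
remove-min → 12; now {19, 22, 35}
remove-min → 19; now {22, 35}
remove-min → 22; now {35}
insert 25 → {25, 35}
insert 21 → {21, 25, 35}
insert 14 → {14, 21, 25, 35}
insert 36 → {14, 21, 25, 35, 36}
remove-min → 14; now {21, 25, 35, 36}
insert 33 → {21, 25, 33, 35, 36}
insert 29 → {21, 25, 29, 33, 35, 36}
insert 18 → {18, 21, 25, 29, 33, 35, 36}

[20, 16, 12, 19, 22, 14]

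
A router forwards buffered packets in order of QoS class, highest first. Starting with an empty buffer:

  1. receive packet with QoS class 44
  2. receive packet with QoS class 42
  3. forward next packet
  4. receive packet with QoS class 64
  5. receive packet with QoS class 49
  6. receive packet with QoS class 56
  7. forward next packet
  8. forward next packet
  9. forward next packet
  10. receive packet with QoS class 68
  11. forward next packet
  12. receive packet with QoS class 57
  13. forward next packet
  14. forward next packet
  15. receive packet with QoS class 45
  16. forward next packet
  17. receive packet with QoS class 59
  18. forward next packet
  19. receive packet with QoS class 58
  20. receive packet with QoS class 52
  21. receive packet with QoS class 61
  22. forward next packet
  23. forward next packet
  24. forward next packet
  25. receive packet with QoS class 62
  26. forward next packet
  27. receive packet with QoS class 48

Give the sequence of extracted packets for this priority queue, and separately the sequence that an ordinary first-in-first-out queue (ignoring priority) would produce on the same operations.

priority queue: [44, 64, 56, 49, 68, 57, 42, 45, 59, 61, 58, 52, 62]; FIFO queue: [44, 42, 64, 49, 56, 68, 57, 45, 59, 58, 52, 61, 62]

insert 44 → {44}
insert 42 → {44, 42}
forward next packet → 44; now {42}
insert 64 → {64, 42}
insert 49 → {64, 49, 42}
insert 56 → {64, 56, 49, 42}
forward next packet → 64; now {56, 49, 42}
forward next packet → 56; now {49, 42}
forward next packet → 49; now {42}
insert 68 → {68, 42}
forward next packet → 68; now {42}
insert 57 → {57, 42}
forward next packet → 57; now {42}
forward next packet → 42; now {}
insert 45 → {45}
forward next packet → 45; now {}
insert 59 → {59}
forward next packet → 59; now {}
insert 58 → {58}
insert 52 → {58, 52}
insert 61 → {61, 58, 52}
forward next packet → 61; now {58, 52}
forward next packet → 58; now {52}
forward next packet → 52; now {}
insert 62 → {62}
forward next packet → 62; now {}
insert 48 → {48}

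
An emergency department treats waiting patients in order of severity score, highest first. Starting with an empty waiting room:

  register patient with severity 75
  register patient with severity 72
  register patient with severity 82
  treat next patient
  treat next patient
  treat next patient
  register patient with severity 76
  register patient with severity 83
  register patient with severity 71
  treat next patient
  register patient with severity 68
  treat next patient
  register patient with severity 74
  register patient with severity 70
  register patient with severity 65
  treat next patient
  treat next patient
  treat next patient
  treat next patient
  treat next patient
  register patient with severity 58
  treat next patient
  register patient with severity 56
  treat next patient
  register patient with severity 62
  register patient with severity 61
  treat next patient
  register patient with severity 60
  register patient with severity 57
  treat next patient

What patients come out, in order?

[82, 75, 72, 83, 76, 74, 71, 70, 68, 65, 58, 56, 62, 61]

insert 75 → {75}
insert 72 → {75, 72}
insert 82 → {82, 75, 72}
treat next patient → 82; now {75, 72}
treat next patient → 75; now {72}
treat next patient → 72; now {}
insert 76 → {76}
insert 83 → {83, 76}
insert 71 → {83, 76, 71}
treat next patient → 83; now {76, 71}
insert 68 → {76, 71, 68}
treat next patient → 76; now {71, 68}
insert 74 → {74, 71, 68}
insert 70 → {74, 71, 70, 68}
insert 65 → {74, 71, 70, 68, 65}
treat next patient → 74; now {71, 70, 68, 65}
treat next patient → 71; now {70, 68, 65}
treat next patient → 70; now {68, 65}
treat next patient → 68; now {65}
treat next patient → 65; now {}
insert 58 → {58}
treat next patient → 58; now {}
insert 56 → {56}
treat next patient → 56; now {}
insert 62 → {62}
insert 61 → {62, 61}
treat next patient → 62; now {61}
insert 60 → {61, 60}
insert 57 → {61, 60, 57}
treat next patient → 61; now {60, 57}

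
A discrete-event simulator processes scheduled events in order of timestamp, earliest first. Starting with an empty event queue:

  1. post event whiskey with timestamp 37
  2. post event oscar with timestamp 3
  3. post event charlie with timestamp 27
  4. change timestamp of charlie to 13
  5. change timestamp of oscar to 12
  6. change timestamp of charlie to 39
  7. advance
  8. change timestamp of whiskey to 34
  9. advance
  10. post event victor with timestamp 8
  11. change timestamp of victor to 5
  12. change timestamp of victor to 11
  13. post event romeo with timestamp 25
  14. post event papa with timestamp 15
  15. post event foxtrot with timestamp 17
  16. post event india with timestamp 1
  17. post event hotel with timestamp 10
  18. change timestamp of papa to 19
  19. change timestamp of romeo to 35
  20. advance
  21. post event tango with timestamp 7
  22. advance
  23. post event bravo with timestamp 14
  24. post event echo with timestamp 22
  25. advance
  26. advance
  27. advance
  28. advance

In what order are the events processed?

add whiskey (timestamp 37) → {whiskey:37}
add oscar (timestamp 3) → {oscar:3, whiskey:37}
add charlie (timestamp 27) → {oscar:3, charlie:27, whiskey:37}
update charlie to timestamp 13 → {oscar:3, charlie:13, whiskey:37}
update oscar to timestamp 12 → {oscar:12, charlie:13, whiskey:37}
update charlie to timestamp 39 → {oscar:12, whiskey:37, charlie:39}
advance → oscar; now {whiskey:37, charlie:39}
update whiskey to timestamp 34 → {whiskey:34, charlie:39}
advance → whiskey; now {charlie:39}
add victor (timestamp 8) → {victor:8, charlie:39}
update victor to timestamp 5 → {victor:5, charlie:39}
update victor to timestamp 11 → {victor:11, charlie:39}
add romeo (timestamp 25) → {victor:11, romeo:25, charlie:39}
add papa (timestamp 15) → {victor:11, papa:15, romeo:25, charlie:39}
add foxtrot (timestamp 17) → {victor:11, papa:15, foxtrot:17, romeo:25, charlie:39}
add india (timestamp 1) → {india:1, victor:11, papa:15, foxtrot:17, romeo:25, charlie:39}
add hotel (timestamp 10) → {india:1, hotel:10, victor:11, papa:15, foxtrot:17, romeo:25, charlie:39}
update papa to timestamp 19 → {india:1, hotel:10, victor:11, foxtrot:17, papa:19, romeo:25, charlie:39}
update romeo to timestamp 35 → {india:1, hotel:10, victor:11, foxtrot:17, papa:19, romeo:35, charlie:39}
advance → india; now {hotel:10, victor:11, foxtrot:17, papa:19, romeo:35, charlie:39}
add tango (timestamp 7) → {tango:7, hotel:10, victor:11, foxtrot:17, papa:19, romeo:35, charlie:39}
advance → tango; now {hotel:10, victor:11, foxtrot:17, papa:19, romeo:35, charlie:39}
add bravo (timestamp 14) → {hotel:10, victor:11, bravo:14, foxtrot:17, papa:19, romeo:35, charlie:39}
add echo (timestamp 22) → {hotel:10, victor:11, bravo:14, foxtrot:17, papa:19, echo:22, romeo:35, charlie:39}
advance → hotel; now {victor:11, bravo:14, foxtrot:17, papa:19, echo:22, romeo:35, charlie:39}
advance → victor; now {bravo:14, foxtrot:17, papa:19, echo:22, romeo:35, charlie:39}
advance → bravo; now {foxtrot:17, papa:19, echo:22, romeo:35, charlie:39}
advance → foxtrot; now {papa:19, echo:22, romeo:35, charlie:39}

[oscar, whiskey, india, tango, hotel, victor, bravo, foxtrot]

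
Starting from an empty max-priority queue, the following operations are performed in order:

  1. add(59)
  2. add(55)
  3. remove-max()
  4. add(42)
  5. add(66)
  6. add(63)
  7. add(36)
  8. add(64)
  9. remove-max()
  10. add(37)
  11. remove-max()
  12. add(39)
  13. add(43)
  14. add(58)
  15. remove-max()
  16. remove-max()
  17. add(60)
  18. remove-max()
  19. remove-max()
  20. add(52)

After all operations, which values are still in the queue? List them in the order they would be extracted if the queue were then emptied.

52 → 43 → 42 → 39 → 37 → 36

insert 59 → {59}
insert 55 → {59, 55}
remove-max → 59; now {55}
insert 42 → {55, 42}
insert 66 → {66, 55, 42}
insert 63 → {66, 63, 55, 42}
insert 36 → {66, 63, 55, 42, 36}
insert 64 → {66, 64, 63, 55, 42, 36}
remove-max → 66; now {64, 63, 55, 42, 36}
insert 37 → {64, 63, 55, 42, 37, 36}
remove-max → 64; now {63, 55, 42, 37, 36}
insert 39 → {63, 55, 42, 39, 37, 36}
insert 43 → {63, 55, 43, 42, 39, 37, 36}
insert 58 → {63, 58, 55, 43, 42, 39, 37, 36}
remove-max → 63; now {58, 55, 43, 42, 39, 37, 36}
remove-max → 58; now {55, 43, 42, 39, 37, 36}
insert 60 → {60, 55, 43, 42, 39, 37, 36}
remove-max → 60; now {55, 43, 42, 39, 37, 36}
remove-max → 55; now {43, 42, 39, 37, 36}
insert 52 → {52, 43, 42, 39, 37, 36}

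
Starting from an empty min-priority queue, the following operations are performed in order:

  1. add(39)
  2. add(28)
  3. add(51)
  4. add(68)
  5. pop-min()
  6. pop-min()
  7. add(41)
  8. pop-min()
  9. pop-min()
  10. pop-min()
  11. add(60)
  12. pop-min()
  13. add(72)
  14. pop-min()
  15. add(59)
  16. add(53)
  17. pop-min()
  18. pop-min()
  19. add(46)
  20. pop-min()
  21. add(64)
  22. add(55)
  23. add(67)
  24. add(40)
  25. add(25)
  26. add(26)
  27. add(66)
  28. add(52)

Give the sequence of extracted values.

insert 39 → {39}
insert 28 → {28, 39}
insert 51 → {28, 39, 51}
insert 68 → {28, 39, 51, 68}
pop-min → 28; now {39, 51, 68}
pop-min → 39; now {51, 68}
insert 41 → {41, 51, 68}
pop-min → 41; now {51, 68}
pop-min → 51; now {68}
pop-min → 68; now {}
insert 60 → {60}
pop-min → 60; now {}
insert 72 → {72}
pop-min → 72; now {}
insert 59 → {59}
insert 53 → {53, 59}
pop-min → 53; now {59}
pop-min → 59; now {}
insert 46 → {46}
pop-min → 46; now {}
insert 64 → {64}
insert 55 → {55, 64}
insert 67 → {55, 64, 67}
insert 40 → {40, 55, 64, 67}
insert 25 → {25, 40, 55, 64, 67}
insert 26 → {25, 26, 40, 55, 64, 67}
insert 66 → {25, 26, 40, 55, 64, 66, 67}
insert 52 → {25, 26, 40, 52, 55, 64, 66, 67}

[28, 39, 41, 51, 68, 60, 72, 53, 59, 46]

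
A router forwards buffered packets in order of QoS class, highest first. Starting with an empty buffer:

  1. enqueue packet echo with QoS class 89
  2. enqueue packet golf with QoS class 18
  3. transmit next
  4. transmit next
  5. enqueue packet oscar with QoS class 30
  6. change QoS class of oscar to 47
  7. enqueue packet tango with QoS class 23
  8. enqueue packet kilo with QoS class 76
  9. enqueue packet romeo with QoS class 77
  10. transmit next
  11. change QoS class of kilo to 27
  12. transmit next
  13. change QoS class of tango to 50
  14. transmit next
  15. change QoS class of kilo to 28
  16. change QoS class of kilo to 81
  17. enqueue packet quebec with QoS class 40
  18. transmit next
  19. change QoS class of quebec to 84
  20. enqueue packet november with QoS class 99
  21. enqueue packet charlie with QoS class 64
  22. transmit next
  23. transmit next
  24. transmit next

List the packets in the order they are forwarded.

echo, golf, romeo, oscar, tango, kilo, november, quebec, charlie

add echo (QoS class 89) → {echo:89}
add golf (QoS class 18) → {echo:89, golf:18}
transmit next → echo; now {golf:18}
transmit next → golf; now {}
add oscar (QoS class 30) → {oscar:30}
update oscar to QoS class 47 → {oscar:47}
add tango (QoS class 23) → {oscar:47, tango:23}
add kilo (QoS class 76) → {kilo:76, oscar:47, tango:23}
add romeo (QoS class 77) → {romeo:77, kilo:76, oscar:47, tango:23}
transmit next → romeo; now {kilo:76, oscar:47, tango:23}
update kilo to QoS class 27 → {oscar:47, kilo:27, tango:23}
transmit next → oscar; now {kilo:27, tango:23}
update tango to QoS class 50 → {tango:50, kilo:27}
transmit next → tango; now {kilo:27}
update kilo to QoS class 28 → {kilo:28}
update kilo to QoS class 81 → {kilo:81}
add quebec (QoS class 40) → {kilo:81, quebec:40}
transmit next → kilo; now {quebec:40}
update quebec to QoS class 84 → {quebec:84}
add november (QoS class 99) → {november:99, quebec:84}
add charlie (QoS class 64) → {november:99, quebec:84, charlie:64}
transmit next → november; now {quebec:84, charlie:64}
transmit next → quebec; now {charlie:64}
transmit next → charlie; now {}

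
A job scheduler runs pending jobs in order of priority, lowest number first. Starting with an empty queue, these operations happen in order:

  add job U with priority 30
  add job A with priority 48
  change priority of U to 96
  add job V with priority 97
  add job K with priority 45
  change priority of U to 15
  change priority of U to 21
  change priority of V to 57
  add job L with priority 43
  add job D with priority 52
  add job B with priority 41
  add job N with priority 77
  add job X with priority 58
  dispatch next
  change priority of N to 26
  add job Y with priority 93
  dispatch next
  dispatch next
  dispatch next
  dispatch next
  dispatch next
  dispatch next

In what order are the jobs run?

add U (priority 30) → {U:30}
add A (priority 48) → {U:30, A:48}
update U to priority 96 → {A:48, U:96}
add V (priority 97) → {A:48, U:96, V:97}
add K (priority 45) → {K:45, A:48, U:96, V:97}
update U to priority 15 → {U:15, K:45, A:48, V:97}
update U to priority 21 → {U:21, K:45, A:48, V:97}
update V to priority 57 → {U:21, K:45, A:48, V:57}
add L (priority 43) → {U:21, L:43, K:45, A:48, V:57}
add D (priority 52) → {U:21, L:43, K:45, A:48, D:52, V:57}
add B (priority 41) → {U:21, B:41, L:43, K:45, A:48, D:52, V:57}
add N (priority 77) → {U:21, B:41, L:43, K:45, A:48, D:52, V:57, N:77}
add X (priority 58) → {U:21, B:41, L:43, K:45, A:48, D:52, V:57, X:58, N:77}
dispatch next → U; now {B:41, L:43, K:45, A:48, D:52, V:57, X:58, N:77}
update N to priority 26 → {N:26, B:41, L:43, K:45, A:48, D:52, V:57, X:58}
add Y (priority 93) → {N:26, B:41, L:43, K:45, A:48, D:52, V:57, X:58, Y:93}
dispatch next → N; now {B:41, L:43, K:45, A:48, D:52, V:57, X:58, Y:93}
dispatch next → B; now {L:43, K:45, A:48, D:52, V:57, X:58, Y:93}
dispatch next → L; now {K:45, A:48, D:52, V:57, X:58, Y:93}
dispatch next → K; now {A:48, D:52, V:57, X:58, Y:93}
dispatch next → A; now {D:52, V:57, X:58, Y:93}
dispatch next → D; now {V:57, X:58, Y:93}

U, N, B, L, K, A, D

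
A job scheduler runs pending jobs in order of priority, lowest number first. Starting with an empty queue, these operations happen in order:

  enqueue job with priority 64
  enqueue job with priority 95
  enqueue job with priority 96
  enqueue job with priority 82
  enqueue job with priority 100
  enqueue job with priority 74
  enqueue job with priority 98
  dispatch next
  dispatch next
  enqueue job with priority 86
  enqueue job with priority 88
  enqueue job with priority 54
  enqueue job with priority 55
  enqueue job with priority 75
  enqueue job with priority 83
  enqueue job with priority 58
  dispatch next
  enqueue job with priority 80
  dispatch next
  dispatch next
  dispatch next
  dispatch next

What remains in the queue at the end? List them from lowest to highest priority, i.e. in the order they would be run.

insert 64 → {64}
insert 95 → {64, 95}
insert 96 → {64, 95, 96}
insert 82 → {64, 82, 95, 96}
insert 100 → {64, 82, 95, 96, 100}
insert 74 → {64, 74, 82, 95, 96, 100}
insert 98 → {64, 74, 82, 95, 96, 98, 100}
dispatch next → 64; now {74, 82, 95, 96, 98, 100}
dispatch next → 74; now {82, 95, 96, 98, 100}
insert 86 → {82, 86, 95, 96, 98, 100}
insert 88 → {82, 86, 88, 95, 96, 98, 100}
insert 54 → {54, 82, 86, 88, 95, 96, 98, 100}
insert 55 → {54, 55, 82, 86, 88, 95, 96, 98, 100}
insert 75 → {54, 55, 75, 82, 86, 88, 95, 96, 98, 100}
insert 83 → {54, 55, 75, 82, 83, 86, 88, 95, 96, 98, 100}
insert 58 → {54, 55, 58, 75, 82, 83, 86, 88, 95, 96, 98, 100}
dispatch next → 54; now {55, 58, 75, 82, 83, 86, 88, 95, 96, 98, 100}
insert 80 → {55, 58, 75, 80, 82, 83, 86, 88, 95, 96, 98, 100}
dispatch next → 55; now {58, 75, 80, 82, 83, 86, 88, 95, 96, 98, 100}
dispatch next → 58; now {75, 80, 82, 83, 86, 88, 95, 96, 98, 100}
dispatch next → 75; now {80, 82, 83, 86, 88, 95, 96, 98, 100}
dispatch next → 80; now {82, 83, 86, 88, 95, 96, 98, 100}

82 → 83 → 86 → 88 → 95 → 96 → 98 → 100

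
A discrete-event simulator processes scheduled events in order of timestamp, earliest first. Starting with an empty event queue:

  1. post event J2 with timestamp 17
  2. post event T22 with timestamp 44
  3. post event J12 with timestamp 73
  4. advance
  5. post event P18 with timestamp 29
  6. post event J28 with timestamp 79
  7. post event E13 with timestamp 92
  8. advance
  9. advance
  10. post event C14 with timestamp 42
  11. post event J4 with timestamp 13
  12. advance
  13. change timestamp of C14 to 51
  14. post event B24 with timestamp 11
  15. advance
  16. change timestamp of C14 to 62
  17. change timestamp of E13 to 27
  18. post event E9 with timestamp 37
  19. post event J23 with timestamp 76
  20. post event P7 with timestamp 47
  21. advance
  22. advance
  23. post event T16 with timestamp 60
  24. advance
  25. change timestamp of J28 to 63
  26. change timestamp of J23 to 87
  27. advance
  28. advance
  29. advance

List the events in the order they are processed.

[J2, P18, T22, J4, B24, E13, E9, P7, T16, C14, J28]

add J2 (timestamp 17) → {J2:17}
add T22 (timestamp 44) → {J2:17, T22:44}
add J12 (timestamp 73) → {J2:17, T22:44, J12:73}
advance → J2; now {T22:44, J12:73}
add P18 (timestamp 29) → {P18:29, T22:44, J12:73}
add J28 (timestamp 79) → {P18:29, T22:44, J12:73, J28:79}
add E13 (timestamp 92) → {P18:29, T22:44, J12:73, J28:79, E13:92}
advance → P18; now {T22:44, J12:73, J28:79, E13:92}
advance → T22; now {J12:73, J28:79, E13:92}
add C14 (timestamp 42) → {C14:42, J12:73, J28:79, E13:92}
add J4 (timestamp 13) → {J4:13, C14:42, J12:73, J28:79, E13:92}
advance → J4; now {C14:42, J12:73, J28:79, E13:92}
update C14 to timestamp 51 → {C14:51, J12:73, J28:79, E13:92}
add B24 (timestamp 11) → {B24:11, C14:51, J12:73, J28:79, E13:92}
advance → B24; now {C14:51, J12:73, J28:79, E13:92}
update C14 to timestamp 62 → {C14:62, J12:73, J28:79, E13:92}
update E13 to timestamp 27 → {E13:27, C14:62, J12:73, J28:79}
add E9 (timestamp 37) → {E13:27, E9:37, C14:62, J12:73, J28:79}
add J23 (timestamp 76) → {E13:27, E9:37, C14:62, J12:73, J23:76, J28:79}
add P7 (timestamp 47) → {E13:27, E9:37, P7:47, C14:62, J12:73, J23:76, J28:79}
advance → E13; now {E9:37, P7:47, C14:62, J12:73, J23:76, J28:79}
advance → E9; now {P7:47, C14:62, J12:73, J23:76, J28:79}
add T16 (timestamp 60) → {P7:47, T16:60, C14:62, J12:73, J23:76, J28:79}
advance → P7; now {T16:60, C14:62, J12:73, J23:76, J28:79}
update J28 to timestamp 63 → {T16:60, C14:62, J28:63, J12:73, J23:76}
update J23 to timestamp 87 → {T16:60, C14:62, J28:63, J12:73, J23:87}
advance → T16; now {C14:62, J28:63, J12:73, J23:87}
advance → C14; now {J28:63, J12:73, J23:87}
advance → J28; now {J12:73, J23:87}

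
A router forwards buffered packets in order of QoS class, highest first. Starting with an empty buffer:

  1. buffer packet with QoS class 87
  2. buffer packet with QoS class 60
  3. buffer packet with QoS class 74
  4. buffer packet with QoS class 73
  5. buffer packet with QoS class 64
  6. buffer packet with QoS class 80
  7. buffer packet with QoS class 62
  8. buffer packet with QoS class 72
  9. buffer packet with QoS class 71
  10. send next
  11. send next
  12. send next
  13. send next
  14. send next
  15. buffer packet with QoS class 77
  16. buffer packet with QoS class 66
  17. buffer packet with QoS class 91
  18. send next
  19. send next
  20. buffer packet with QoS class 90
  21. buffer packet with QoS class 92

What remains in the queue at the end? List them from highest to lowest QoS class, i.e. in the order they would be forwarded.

[92, 90, 71, 66, 64, 62, 60]

insert 87 → {87}
insert 60 → {87, 60}
insert 74 → {87, 74, 60}
insert 73 → {87, 74, 73, 60}
insert 64 → {87, 74, 73, 64, 60}
insert 80 → {87, 80, 74, 73, 64, 60}
insert 62 → {87, 80, 74, 73, 64, 62, 60}
insert 72 → {87, 80, 74, 73, 72, 64, 62, 60}
insert 71 → {87, 80, 74, 73, 72, 71, 64, 62, 60}
send next → 87; now {80, 74, 73, 72, 71, 64, 62, 60}
send next → 80; now {74, 73, 72, 71, 64, 62, 60}
send next → 74; now {73, 72, 71, 64, 62, 60}
send next → 73; now {72, 71, 64, 62, 60}
send next → 72; now {71, 64, 62, 60}
insert 77 → {77, 71, 64, 62, 60}
insert 66 → {77, 71, 66, 64, 62, 60}
insert 91 → {91, 77, 71, 66, 64, 62, 60}
send next → 91; now {77, 71, 66, 64, 62, 60}
send next → 77; now {71, 66, 64, 62, 60}
insert 90 → {90, 71, 66, 64, 62, 60}
insert 92 → {92, 90, 71, 66, 64, 62, 60}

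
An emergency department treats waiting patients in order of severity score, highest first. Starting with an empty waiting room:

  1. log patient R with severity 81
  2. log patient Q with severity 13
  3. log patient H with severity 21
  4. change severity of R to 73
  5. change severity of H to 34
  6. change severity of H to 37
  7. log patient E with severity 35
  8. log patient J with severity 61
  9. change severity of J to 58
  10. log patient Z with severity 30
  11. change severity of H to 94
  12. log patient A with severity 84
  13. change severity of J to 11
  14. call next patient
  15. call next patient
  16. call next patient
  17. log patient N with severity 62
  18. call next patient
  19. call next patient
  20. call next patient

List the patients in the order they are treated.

H → A → R → N → E → Z

add R (severity 81) → {R:81}
add Q (severity 13) → {R:81, Q:13}
add H (severity 21) → {R:81, H:21, Q:13}
update R to severity 73 → {R:73, H:21, Q:13}
update H to severity 34 → {R:73, H:34, Q:13}
update H to severity 37 → {R:73, H:37, Q:13}
add E (severity 35) → {R:73, H:37, E:35, Q:13}
add J (severity 61) → {R:73, J:61, H:37, E:35, Q:13}
update J to severity 58 → {R:73, J:58, H:37, E:35, Q:13}
add Z (severity 30) → {R:73, J:58, H:37, E:35, Z:30, Q:13}
update H to severity 94 → {H:94, R:73, J:58, E:35, Z:30, Q:13}
add A (severity 84) → {H:94, A:84, R:73, J:58, E:35, Z:30, Q:13}
update J to severity 11 → {H:94, A:84, R:73, E:35, Z:30, Q:13, J:11}
call next patient → H; now {A:84, R:73, E:35, Z:30, Q:13, J:11}
call next patient → A; now {R:73, E:35, Z:30, Q:13, J:11}
call next patient → R; now {E:35, Z:30, Q:13, J:11}
add N (severity 62) → {N:62, E:35, Z:30, Q:13, J:11}
call next patient → N; now {E:35, Z:30, Q:13, J:11}
call next patient → E; now {Z:30, Q:13, J:11}
call next patient → Z; now {Q:13, J:11}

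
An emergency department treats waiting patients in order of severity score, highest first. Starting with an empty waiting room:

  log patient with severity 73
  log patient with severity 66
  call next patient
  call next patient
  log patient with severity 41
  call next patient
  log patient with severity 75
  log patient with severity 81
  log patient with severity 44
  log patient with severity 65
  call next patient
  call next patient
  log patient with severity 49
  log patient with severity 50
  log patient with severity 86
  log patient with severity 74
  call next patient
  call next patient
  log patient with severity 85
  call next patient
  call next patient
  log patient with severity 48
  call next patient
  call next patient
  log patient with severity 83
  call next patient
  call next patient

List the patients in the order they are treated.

73 → 66 → 41 → 81 → 75 → 86 → 74 → 85 → 65 → 50 → 49 → 83 → 48

insert 73 → {73}
insert 66 → {73, 66}
call next patient → 73; now {66}
call next patient → 66; now {}
insert 41 → {41}
call next patient → 41; now {}
insert 75 → {75}
insert 81 → {81, 75}
insert 44 → {81, 75, 44}
insert 65 → {81, 75, 65, 44}
call next patient → 81; now {75, 65, 44}
call next patient → 75; now {65, 44}
insert 49 → {65, 49, 44}
insert 50 → {65, 50, 49, 44}
insert 86 → {86, 65, 50, 49, 44}
insert 74 → {86, 74, 65, 50, 49, 44}
call next patient → 86; now {74, 65, 50, 49, 44}
call next patient → 74; now {65, 50, 49, 44}
insert 85 → {85, 65, 50, 49, 44}
call next patient → 85; now {65, 50, 49, 44}
call next patient → 65; now {50, 49, 44}
insert 48 → {50, 49, 48, 44}
call next patient → 50; now {49, 48, 44}
call next patient → 49; now {48, 44}
insert 83 → {83, 48, 44}
call next patient → 83; now {48, 44}
call next patient → 48; now {44}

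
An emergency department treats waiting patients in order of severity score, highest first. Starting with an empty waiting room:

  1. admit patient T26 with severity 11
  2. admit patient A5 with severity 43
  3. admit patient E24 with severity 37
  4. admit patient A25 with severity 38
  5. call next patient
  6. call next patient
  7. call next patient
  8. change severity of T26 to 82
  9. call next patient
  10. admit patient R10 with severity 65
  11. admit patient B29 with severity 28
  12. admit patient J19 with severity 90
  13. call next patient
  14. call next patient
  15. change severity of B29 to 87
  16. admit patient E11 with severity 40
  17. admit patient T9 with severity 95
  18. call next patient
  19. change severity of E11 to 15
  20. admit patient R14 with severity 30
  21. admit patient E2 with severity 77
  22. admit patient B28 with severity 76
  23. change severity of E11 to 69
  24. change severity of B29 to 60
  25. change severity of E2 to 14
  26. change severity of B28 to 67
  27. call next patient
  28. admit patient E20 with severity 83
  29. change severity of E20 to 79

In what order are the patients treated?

add T26 (severity 11) → {T26:11}
add A5 (severity 43) → {A5:43, T26:11}
add E24 (severity 37) → {A5:43, E24:37, T26:11}
add A25 (severity 38) → {A5:43, A25:38, E24:37, T26:11}
call next patient → A5; now {A25:38, E24:37, T26:11}
call next patient → A25; now {E24:37, T26:11}
call next patient → E24; now {T26:11}
update T26 to severity 82 → {T26:82}
call next patient → T26; now {}
add R10 (severity 65) → {R10:65}
add B29 (severity 28) → {R10:65, B29:28}
add J19 (severity 90) → {J19:90, R10:65, B29:28}
call next patient → J19; now {R10:65, B29:28}
call next patient → R10; now {B29:28}
update B29 to severity 87 → {B29:87}
add E11 (severity 40) → {B29:87, E11:40}
add T9 (severity 95) → {T9:95, B29:87, E11:40}
call next patient → T9; now {B29:87, E11:40}
update E11 to severity 15 → {B29:87, E11:15}
add R14 (severity 30) → {B29:87, R14:30, E11:15}
add E2 (severity 77) → {B29:87, E2:77, R14:30, E11:15}
add B28 (severity 76) → {B29:87, E2:77, B28:76, R14:30, E11:15}
update E11 to severity 69 → {B29:87, E2:77, B28:76, E11:69, R14:30}
update B29 to severity 60 → {E2:77, B28:76, E11:69, B29:60, R14:30}
update E2 to severity 14 → {B28:76, E11:69, B29:60, R14:30, E2:14}
update B28 to severity 67 → {E11:69, B28:67, B29:60, R14:30, E2:14}
call next patient → E11; now {B28:67, B29:60, R14:30, E2:14}
add E20 (severity 83) → {E20:83, B28:67, B29:60, R14:30, E2:14}
update E20 to severity 79 → {E20:79, B28:67, B29:60, R14:30, E2:14}

[A5, A25, E24, T26, J19, R10, T9, E11]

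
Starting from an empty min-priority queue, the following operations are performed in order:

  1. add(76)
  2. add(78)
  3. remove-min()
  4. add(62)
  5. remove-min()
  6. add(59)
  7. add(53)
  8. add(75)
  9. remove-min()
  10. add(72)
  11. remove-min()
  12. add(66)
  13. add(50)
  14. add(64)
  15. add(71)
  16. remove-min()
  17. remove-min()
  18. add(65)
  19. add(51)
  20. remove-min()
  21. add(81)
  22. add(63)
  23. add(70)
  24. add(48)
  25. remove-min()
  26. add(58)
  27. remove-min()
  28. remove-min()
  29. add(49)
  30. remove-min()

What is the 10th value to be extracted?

63

insert 76 → {76}
insert 78 → {76, 78}
remove-min → 76; now {78}
insert 62 → {62, 78}
remove-min → 62; now {78}
insert 59 → {59, 78}
insert 53 → {53, 59, 78}
insert 75 → {53, 59, 75, 78}
remove-min → 53; now {59, 75, 78}
insert 72 → {59, 72, 75, 78}
remove-min → 59; now {72, 75, 78}
insert 66 → {66, 72, 75, 78}
insert 50 → {50, 66, 72, 75, 78}
insert 64 → {50, 64, 66, 72, 75, 78}
insert 71 → {50, 64, 66, 71, 72, 75, 78}
remove-min → 50; now {64, 66, 71, 72, 75, 78}
remove-min → 64; now {66, 71, 72, 75, 78}
insert 65 → {65, 66, 71, 72, 75, 78}
insert 51 → {51, 65, 66, 71, 72, 75, 78}
remove-min → 51; now {65, 66, 71, 72, 75, 78}
insert 81 → {65, 66, 71, 72, 75, 78, 81}
insert 63 → {63, 65, 66, 71, 72, 75, 78, 81}
insert 70 → {63, 65, 66, 70, 71, 72, 75, 78, 81}
insert 48 → {48, 63, 65, 66, 70, 71, 72, 75, 78, 81}
remove-min → 48; now {63, 65, 66, 70, 71, 72, 75, 78, 81}
insert 58 → {58, 63, 65, 66, 70, 71, 72, 75, 78, 81}
remove-min → 58; now {63, 65, 66, 70, 71, 72, 75, 78, 81}
remove-min → 63; now {65, 66, 70, 71, 72, 75, 78, 81}
insert 49 → {49, 65, 66, 70, 71, 72, 75, 78, 81}
remove-min → 49; now {65, 66, 70, 71, 72, 75, 78, 81}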